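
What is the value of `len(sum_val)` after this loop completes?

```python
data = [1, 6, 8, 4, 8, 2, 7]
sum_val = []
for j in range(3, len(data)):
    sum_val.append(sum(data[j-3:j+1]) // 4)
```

Number of 4-element averages
`sum_val` takes the values: [] → [4] → [4, 6] → [4, 6, 5] → [4, 6, 5, 5]
So `len(sum_val)` = 4

Answer: 4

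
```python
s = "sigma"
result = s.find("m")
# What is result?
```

Trace:
`s = "sigma"` → s = 'sigma'
`result = s.find("m")` → result = 3
So result = 3

Answer: 3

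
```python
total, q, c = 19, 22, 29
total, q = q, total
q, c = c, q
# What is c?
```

Trace:
`total, q, c = 19, 22, 29` → total = 19; q = 22; c = 29
`total, q = q, total` → total = 22; q = 19
`q, c = c, q` → q = 29; c = 19
So c = 19

Answer: 19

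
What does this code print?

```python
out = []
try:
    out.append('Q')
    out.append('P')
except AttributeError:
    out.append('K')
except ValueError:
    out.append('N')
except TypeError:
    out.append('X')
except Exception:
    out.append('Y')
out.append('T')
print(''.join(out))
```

Execution trace: 'Q' (try body) → 'P' (try body, no exception) → 'T' (after the try/except). Output: QPT

Answer: QPT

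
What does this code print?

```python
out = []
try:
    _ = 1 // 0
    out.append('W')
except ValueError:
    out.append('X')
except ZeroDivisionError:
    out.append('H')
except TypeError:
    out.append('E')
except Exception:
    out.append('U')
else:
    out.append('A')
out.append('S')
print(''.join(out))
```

Execution trace: 'H' (except ZeroDivisionError) → 'S' (after the try/except). Output: HS

Answer: HS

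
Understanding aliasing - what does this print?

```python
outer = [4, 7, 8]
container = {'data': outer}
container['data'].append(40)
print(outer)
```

Key concept: dict holds reference to list.
Step by step:
`outer = [4, 7, 8]` → outer = [4, 7, 8]
`container = {'data': outer}` → container = {'data': [4, 7, 8]}
`container['data'].append(40)` → outer = [4, 7, 8, 40]; container = {'data': [4, 7, 8, 40]}
`print(outer)` → prints [4, 7, 8, 40]

Answer: [4, 7, 8, 40]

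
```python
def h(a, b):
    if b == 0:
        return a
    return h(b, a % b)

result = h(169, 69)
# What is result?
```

h(169, 69) -> h(69, 31) -> h(31, 7) -> h(7, 3) -> h(3, 1) -> h(1, 0) -> 1

Answer: 1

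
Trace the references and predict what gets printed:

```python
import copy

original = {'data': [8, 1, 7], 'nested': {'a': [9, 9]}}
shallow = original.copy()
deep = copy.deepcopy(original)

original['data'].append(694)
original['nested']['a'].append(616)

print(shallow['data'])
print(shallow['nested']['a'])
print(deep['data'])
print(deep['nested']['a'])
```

Key concept: comparing shallow vs deep copy.
Step by step:
`original = {'data': [8, 1, 7], 'nested': {'a': [9, 9]}}` → original = {'data': [8, 1, 7], 'nested': {'a': [9, 9]}}
`shallow = original.copy()` → shallow = {'data': [8, 1, 7], 'nested': {'a': [9, 9]}}
`deep = copy.deepcopy(original)` → deep = {'data': [8, 1, 7], 'nested': {'a': [9, 9]}}
`original['data'].append(694)` → original = {'data': [8, 1, 7, 694], 'nested': {'a': [9, 9]}}; shallow = {'data': [8, 1, 7, 694], 'nested': {'a': [9, 9]}}
`original['nested']['a'].append(616)` → original = {'data': [8, 1, 7, 694], 'nested': {'a': [9, 9, 616]}}; shallow = {'data': [8, 1, 7, 694], 'nested': {'a': [9, 9, 616]}}
`print(shallow['data'])` → prints [8, 1, 7, 694]
`print(shallow['nested']['a'])` → prints [9, 9, 616]
`print(deep['data'])` → prints [8, 1, 7]
`print(deep['nested']['a'])` → prints [9, 9]

Answer:
[8, 1, 7, 694]
[9, 9, 616]
[8, 1, 7]
[9, 9]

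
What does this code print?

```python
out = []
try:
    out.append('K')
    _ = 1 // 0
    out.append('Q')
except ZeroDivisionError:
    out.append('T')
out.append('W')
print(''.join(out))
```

Execution trace: 'K' (try body) → 'T' (except ZeroDivisionError) → 'W' (after the try/except). Output: KTW

Answer: KTW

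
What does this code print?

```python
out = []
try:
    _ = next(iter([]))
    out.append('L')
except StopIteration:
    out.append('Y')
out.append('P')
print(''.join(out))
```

Execution trace: 'Y' (except StopIteration) → 'P' (after the try/except). Output: YP

Answer: YP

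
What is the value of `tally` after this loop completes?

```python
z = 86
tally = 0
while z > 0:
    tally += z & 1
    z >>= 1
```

Count set bits in 86 (binary: 0b1010110)
`tally` takes the values: 0 → 1 → 2 → 3 → 4

Answer: 4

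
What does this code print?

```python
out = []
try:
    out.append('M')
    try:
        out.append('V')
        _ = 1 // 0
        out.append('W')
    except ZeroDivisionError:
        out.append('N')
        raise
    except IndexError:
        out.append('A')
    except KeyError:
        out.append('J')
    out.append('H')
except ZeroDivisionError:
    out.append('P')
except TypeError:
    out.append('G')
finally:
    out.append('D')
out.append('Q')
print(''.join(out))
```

Execution trace: 'M' (try body) → 'V' (inner try body) → 'N' (inner except ZeroDivisionError) → 'P' (except ZeroDivisionError) → 'D' (finally) → 'Q' (after the try/except). Output: MVNPDQ

Answer: MVNPDQ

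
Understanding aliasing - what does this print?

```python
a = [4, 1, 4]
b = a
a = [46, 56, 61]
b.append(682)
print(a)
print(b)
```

Key concept: rebinding vs mutation: a is rebound to a new list, b still points at the original.
Step by step:
`a = [4, 1, 4]` → a = [4, 1, 4]
`b = a` → b = [4, 1, 4] (same object as a)
`a = [46, 56, 61]` → a = [46, 56, 61]
`b.append(682)` → b = [4, 1, 4, 682]
`print(a)` → prints [46, 56, 61]
`print(b)` → prints [4, 1, 4, 682]

Answer:
[46, 56, 61]
[4, 1, 4, 682]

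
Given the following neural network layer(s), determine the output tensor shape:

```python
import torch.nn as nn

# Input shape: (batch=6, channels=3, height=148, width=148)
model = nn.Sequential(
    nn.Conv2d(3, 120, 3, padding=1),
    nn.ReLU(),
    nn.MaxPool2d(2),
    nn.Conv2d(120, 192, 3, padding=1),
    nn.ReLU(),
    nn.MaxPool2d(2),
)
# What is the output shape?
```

Input: (6, 3, 148, 148) -> after first Conv2d: (6, 120, 148, 148) -> after first MaxPool2d: (6, 120, 74, 74) -> after second Conv2d: (6, 192, 74, 74) -> Output: (6, 192, 37, 37)

Answer: (6, 192, 37, 37)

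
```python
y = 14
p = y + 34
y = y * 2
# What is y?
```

Trace:
`y = 14` → y = 14
`p = y + 34` → p = 48
`y = y * 2` → y = 28
So y = 28

Answer: 28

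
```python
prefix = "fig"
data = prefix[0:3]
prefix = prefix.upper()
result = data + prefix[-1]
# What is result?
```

Trace:
`prefix = "fig"` → prefix = 'fig'
`data = prefix[0:3]` → data = 'fig'
`prefix = prefix.upper()` → prefix = 'FIG'
`result = data + prefix[-1]` → result = 'figG'
So result = 'figG'

Answer: 'figG'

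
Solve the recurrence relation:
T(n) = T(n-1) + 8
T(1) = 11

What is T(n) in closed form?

Unrolling: T(n) = T(1) + 8·(n-1) = 11 + 8(n-1) = 8n + 3.

Answer: T(n) = 8n + 3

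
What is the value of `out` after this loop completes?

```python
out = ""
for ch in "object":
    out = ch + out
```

Reverse 'object'
`out` takes the values: "" → "o" → "bo" → "jbo" → "ejbo" → "cejbo" → "tcejbo"

Answer: "tcejbo"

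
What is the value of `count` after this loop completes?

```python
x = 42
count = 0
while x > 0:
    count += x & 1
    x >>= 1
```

Count set bits in 42 (binary: 0b101010)
`count` takes the values: 0 → 1 → 2 → 3

Answer: 3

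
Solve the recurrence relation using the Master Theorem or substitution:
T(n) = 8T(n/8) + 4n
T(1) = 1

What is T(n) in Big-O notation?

By Master Theorem: a=8, b=8, f(n)=4n. Since log_8(8) = 1 and f(n) = Θ(n^1), Case 2 applies. T(n) = O(n log n).

Answer: O(n log n)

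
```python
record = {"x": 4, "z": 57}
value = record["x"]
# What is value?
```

Trace:
`record = {"x": 4, "z": 57}` → record = {'x': 4, 'z': 57}
`value = record["x"]` → value = 4
So value = 4

Answer: 4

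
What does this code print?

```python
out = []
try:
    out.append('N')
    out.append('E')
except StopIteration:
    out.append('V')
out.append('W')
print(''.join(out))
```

Execution trace: 'N' (try body) → 'E' (try body, no exception) → 'W' (after the try/except). Output: NEW

Answer: NEW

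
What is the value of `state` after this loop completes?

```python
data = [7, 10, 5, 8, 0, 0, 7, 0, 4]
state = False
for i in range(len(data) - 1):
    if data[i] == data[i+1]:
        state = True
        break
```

Check consecutive duplicates in [7, 10, 5, 8, 0, 0, 7, 0, 4]
`state` takes the values: False → True

Answer: True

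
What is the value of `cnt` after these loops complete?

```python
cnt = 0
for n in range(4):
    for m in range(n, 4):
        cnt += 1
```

Upper triangle: 4 + 3 + ... + 1
`cnt` takes the values: 0 → 1 → 2 → 3 → 4 → 5 → 6 → 7 → 8 → 9 → 10

Answer: 10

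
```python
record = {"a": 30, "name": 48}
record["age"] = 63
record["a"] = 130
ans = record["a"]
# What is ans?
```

Trace:
`record = {"a": 30, "name": 48}` → record = {'a': 30, 'name': 48}
`record["age"] = 63` → record = {'a': 30, 'name': 48, 'age': 63}
`record["a"] = 130` → record = {'a': 130, 'name': 48, 'age': 63}
`ans = record["a"]` → ans = 130
So ans = 130

Answer: 130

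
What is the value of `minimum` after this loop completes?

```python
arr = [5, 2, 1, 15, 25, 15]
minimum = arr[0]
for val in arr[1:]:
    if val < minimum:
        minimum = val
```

Minimum of [5, 2, 1, 15, 25, 15]
`minimum` takes the values: 5 → 2 → 1

Answer: 1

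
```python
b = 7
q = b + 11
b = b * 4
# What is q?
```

Trace:
`b = 7` → b = 7
`q = b + 11` → q = 18
`b = b * 4` → b = 28
So q = 18

Answer: 18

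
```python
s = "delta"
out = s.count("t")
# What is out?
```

Trace:
`s = "delta"` → s = 'delta'
`out = s.count("t")` → out = 1
So out = 1

Answer: 1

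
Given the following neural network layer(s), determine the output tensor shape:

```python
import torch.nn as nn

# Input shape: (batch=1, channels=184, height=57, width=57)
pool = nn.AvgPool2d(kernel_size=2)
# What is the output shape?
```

Input: (1, 184, 57, 57) -> Output: (1, 184, 28, 28)

Answer: (1, 184, 28, 28)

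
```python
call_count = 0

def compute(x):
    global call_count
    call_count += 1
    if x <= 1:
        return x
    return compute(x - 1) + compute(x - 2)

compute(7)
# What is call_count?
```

Calls(x) = 1 + Calls(x-1) + Calls(x-2); Calls(0)=Calls(1)=1. For x=7 this gives 41.

Answer: 41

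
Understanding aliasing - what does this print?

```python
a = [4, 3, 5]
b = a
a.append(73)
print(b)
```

Key concept: basic list aliasing.
Step by step:
`a = [4, 3, 5]` → a = [4, 3, 5]
`b = a` → b = [4, 3, 5] (same object as a)
`a.append(73)` → a = [4, 3, 5, 73] (same object as b); b = [4, 3, 5, 73] (same object as a)
`print(b)` → prints [4, 3, 5, 73]

Answer: [4, 3, 5, 73]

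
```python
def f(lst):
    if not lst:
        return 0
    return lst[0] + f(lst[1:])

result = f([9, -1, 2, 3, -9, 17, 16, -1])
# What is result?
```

9 + (-1) + 2 + 3 + (-9) + 17 + 16 + (-1) + 0 = 36

Answer: 36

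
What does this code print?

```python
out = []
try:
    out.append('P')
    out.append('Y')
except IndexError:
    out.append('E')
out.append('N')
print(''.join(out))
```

Execution trace: 'P' (try body) → 'Y' (try body, no exception) → 'N' (after the try/except). Output: PYN

Answer: PYN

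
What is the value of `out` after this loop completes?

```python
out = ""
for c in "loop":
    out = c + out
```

Reverse 'loop'
`out` takes the values: "" → "l" → "ol" → "ool" → "pool"

Answer: "pool"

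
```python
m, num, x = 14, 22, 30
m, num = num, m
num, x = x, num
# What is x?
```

Trace:
`m, num, x = 14, 22, 30` → m = 14; num = 22; x = 30
`m, num = num, m` → m = 22; num = 14
`num, x = x, num` → num = 30; x = 14
So x = 14

Answer: 14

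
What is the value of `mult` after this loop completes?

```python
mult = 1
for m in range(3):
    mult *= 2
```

2^3 = 8
`mult` takes the values: 1 → 2 → 4 → 8

Answer: 8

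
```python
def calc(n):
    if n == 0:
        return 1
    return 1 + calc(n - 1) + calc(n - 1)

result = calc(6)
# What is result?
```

calc(n) = 1 + 2·calc(n-1), calc(0)=1. Closed form: (1+1)·2^6 - 1 = 127.

Answer: 127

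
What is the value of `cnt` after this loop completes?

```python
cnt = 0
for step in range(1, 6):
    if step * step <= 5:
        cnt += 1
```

Count numbers where step² ≤ 5
`cnt` takes the values: 0 → 1 → 2

Answer: 2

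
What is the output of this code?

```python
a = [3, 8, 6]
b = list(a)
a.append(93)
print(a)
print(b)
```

Key concept: list() constructor creates copy.
Step by step:
`a = [3, 8, 6]` → a = [3, 8, 6]
`b = list(a)` → b = [3, 8, 6]
`a.append(93)` → a = [3, 8, 6, 93]
`print(a)` → prints [3, 8, 6, 93]
`print(b)` → prints [3, 8, 6]

Answer:
[3, 8, 6, 93]
[3, 8, 6]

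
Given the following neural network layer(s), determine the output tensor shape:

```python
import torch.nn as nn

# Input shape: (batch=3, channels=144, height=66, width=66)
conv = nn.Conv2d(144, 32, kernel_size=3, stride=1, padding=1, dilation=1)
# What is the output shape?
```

Input: (3, 144, 66, 66) -> Output: (3, 32, 66, 66)

Answer: (3, 32, 66, 66)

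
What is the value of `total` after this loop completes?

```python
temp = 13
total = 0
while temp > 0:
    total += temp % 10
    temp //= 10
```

Sum digits of 13
`total` takes the values: 0 → 3 → 4

Answer: 4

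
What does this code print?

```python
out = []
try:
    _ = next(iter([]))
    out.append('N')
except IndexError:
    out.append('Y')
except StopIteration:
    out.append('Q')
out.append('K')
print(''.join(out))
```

Execution trace: 'Q' (except StopIteration) → 'K' (after the try/except). Output: QK

Answer: QK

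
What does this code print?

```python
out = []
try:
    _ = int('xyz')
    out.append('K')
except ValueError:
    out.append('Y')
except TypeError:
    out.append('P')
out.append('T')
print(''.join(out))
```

Execution trace: 'Y' (except ValueError) → 'T' (after the try/except). Output: YT

Answer: YT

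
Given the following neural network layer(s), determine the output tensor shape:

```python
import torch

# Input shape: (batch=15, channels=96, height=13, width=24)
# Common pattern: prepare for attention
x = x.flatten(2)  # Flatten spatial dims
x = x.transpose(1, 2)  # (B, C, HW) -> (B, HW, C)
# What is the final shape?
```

Input: (15, 96, 13, 24) -> after flatten(2): (15, 96, 312) -> Output: (15, 312, 96)

Answer: (15, 312, 96)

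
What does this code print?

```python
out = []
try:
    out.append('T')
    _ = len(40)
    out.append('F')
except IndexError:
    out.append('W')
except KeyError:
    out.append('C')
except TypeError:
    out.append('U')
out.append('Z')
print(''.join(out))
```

Execution trace: 'T' (try body) → 'U' (except TypeError) → 'Z' (after the try/except). Output: TUZ

Answer: TUZ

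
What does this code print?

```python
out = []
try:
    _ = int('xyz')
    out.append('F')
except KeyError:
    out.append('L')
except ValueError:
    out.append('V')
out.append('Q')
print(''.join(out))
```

Execution trace: 'V' (except ValueError) → 'Q' (after the try/except). Output: VQ

Answer: VQ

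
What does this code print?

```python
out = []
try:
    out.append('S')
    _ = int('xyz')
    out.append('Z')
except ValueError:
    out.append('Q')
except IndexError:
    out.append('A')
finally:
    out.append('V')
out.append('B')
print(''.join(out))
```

Execution trace: 'S' (try body) → 'Q' (except ValueError) → 'V' (finally) → 'B' (after the try/except). Output: SQVB

Answer: SQVB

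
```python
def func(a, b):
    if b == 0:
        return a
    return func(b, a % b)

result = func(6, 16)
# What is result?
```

func(6, 16) -> func(16, 6) -> func(6, 4) -> func(4, 2) -> func(2, 0) -> 2

Answer: 2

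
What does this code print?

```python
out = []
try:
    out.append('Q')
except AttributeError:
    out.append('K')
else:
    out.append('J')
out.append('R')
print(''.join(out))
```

Execution trace: 'Q' (try body, no exception) → 'J' (else) → 'R' (after the try/except). Output: QJR

Answer: QJR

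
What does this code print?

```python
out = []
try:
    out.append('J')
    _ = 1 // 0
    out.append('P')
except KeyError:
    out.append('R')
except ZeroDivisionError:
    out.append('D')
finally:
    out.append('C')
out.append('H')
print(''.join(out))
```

Execution trace: 'J' (try body) → 'D' (except ZeroDivisionError) → 'C' (finally) → 'H' (after the try/except). Output: JDCH

Answer: JDCH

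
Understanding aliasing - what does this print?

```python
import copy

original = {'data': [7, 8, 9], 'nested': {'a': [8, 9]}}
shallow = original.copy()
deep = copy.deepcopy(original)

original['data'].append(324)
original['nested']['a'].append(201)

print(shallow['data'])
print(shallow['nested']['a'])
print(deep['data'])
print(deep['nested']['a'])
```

Key concept: comparing shallow vs deep copy.
Step by step:
`original = {'data': [7, 8, 9], 'nested': {'a': [8, 9]}}` → original = {'data': [7, 8, 9], 'nested': {'a': [8, 9]}}
`shallow = original.copy()` → shallow = {'data': [7, 8, 9], 'nested': {'a': [8, 9]}}
`deep = copy.deepcopy(original)` → deep = {'data': [7, 8, 9], 'nested': {'a': [8, 9]}}
`original['data'].append(324)` → original = {'data': [7, 8, 9, 324], 'nested': {'a': [8, 9]}}; shallow = {'data': [7, 8, 9, 324], 'nested': {'a': [8, 9]}}
`original['nested']['a'].append(201)` → original = {'data': [7, 8, 9, 324], 'nested': {'a': [8, 9, 201]}}; shallow = {'data': [7, 8, 9, 324], 'nested': {'a': [8, 9, 201]}}
`print(shallow['data'])` → prints [7, 8, 9, 324]
`print(shallow['nested']['a'])` → prints [8, 9, 201]
`print(deep['data'])` → prints [7, 8, 9]
`print(deep['nested']['a'])` → prints [8, 9]

Answer:
[7, 8, 9, 324]
[8, 9, 201]
[7, 8, 9]
[8, 9]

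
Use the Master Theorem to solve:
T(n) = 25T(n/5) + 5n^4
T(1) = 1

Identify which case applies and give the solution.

a=25, b=5, f(n)=5n^4. log_5(25) = 2. Since c=4 > 2 and the regularity condition holds (25(n/5)^4 = (25/5^4)n^4 with 25/5^4 < 1), Case 3 applies: T(n) = Θ(f(n)) = O(n^4).

Answer: O(n^4) - Case 3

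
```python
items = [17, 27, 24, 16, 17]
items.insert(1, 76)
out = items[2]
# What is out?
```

Trace:
`items = [17, 27, 24, 16, 17]` → items = [17, 27, 24, 16, 17]
`items.insert(1, 76)` → items = [17, 76, 27, 24, 16, 17]
`out = items[2]` → out = 27
So out = 27

Answer: 27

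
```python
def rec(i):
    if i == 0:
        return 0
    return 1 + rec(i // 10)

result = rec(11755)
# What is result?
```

Count of digits of 11755: 5

Answer: 5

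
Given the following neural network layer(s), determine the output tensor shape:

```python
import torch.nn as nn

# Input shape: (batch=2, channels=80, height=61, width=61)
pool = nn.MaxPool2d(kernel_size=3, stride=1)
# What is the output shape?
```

Input: (2, 80, 61, 61) -> Output: (2, 80, 59, 59)

Answer: (2, 80, 59, 59)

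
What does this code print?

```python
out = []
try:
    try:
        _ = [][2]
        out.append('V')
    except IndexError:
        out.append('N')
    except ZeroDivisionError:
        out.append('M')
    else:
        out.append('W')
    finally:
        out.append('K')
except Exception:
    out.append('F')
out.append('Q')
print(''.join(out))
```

Execution trace: 'N' (inner except IndexError) → 'K' (inner finally) → 'Q' (after the try/except). Output: NKQ

Answer: NKQ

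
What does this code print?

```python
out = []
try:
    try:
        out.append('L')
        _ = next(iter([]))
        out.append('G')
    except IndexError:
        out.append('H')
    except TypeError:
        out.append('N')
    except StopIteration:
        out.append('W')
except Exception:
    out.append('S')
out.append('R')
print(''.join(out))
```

Execution trace: 'L' (inner try body) → 'W' (inner except StopIteration) → 'R' (after the try/except). Output: LWR

Answer: LWR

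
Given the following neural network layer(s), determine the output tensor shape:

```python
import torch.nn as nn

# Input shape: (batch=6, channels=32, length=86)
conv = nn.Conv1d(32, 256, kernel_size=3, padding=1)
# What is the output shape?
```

Input: (6, 32, 86) -> Output: (6, 256, 86)

Answer: (6, 256, 86)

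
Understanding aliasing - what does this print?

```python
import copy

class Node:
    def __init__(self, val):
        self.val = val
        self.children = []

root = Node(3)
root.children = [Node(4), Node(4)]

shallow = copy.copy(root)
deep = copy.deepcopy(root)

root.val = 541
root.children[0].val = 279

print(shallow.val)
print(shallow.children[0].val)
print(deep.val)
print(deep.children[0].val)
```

Key concept: deep copy with custom objects.
Step by step:
`root = Node(3)` → root = Node(val=3, children=[])
`root.children = [Node(4), Node(4)]` → root = Node(val=3, children=[Node(val=4, children=[]), Node(val=4, children=[])])
`shallow = copy.copy(root)` → shallow = Node(val=3, children=[Node(val=4, children=[]), Node(val=4, children=[])])
`deep = copy.deepcopy(root)` → deep = Node(val=3, children=[Node(val=4, children=[]), Node(val=4, children=[])])
`root.val = 541` → root = Node(val=541, children=[Node(val=4, children=[]), Node(val=4, children=[])])
`root.children[0].val = 279` → root = Node(val=541, children=[Node(val=279, children=[]), Node(val=4, children=[])]); shallow = Node(val=3, children=[Node(val=279, children=[]), Node(val=4, children=[])])
`print(shallow.val)` → prints 3
`print(shallow.children[0].val)` → prints 279
`print(deep.val)` → prints 3
`print(deep.children[0].val)` → prints 4

Answer:
3
279
3
4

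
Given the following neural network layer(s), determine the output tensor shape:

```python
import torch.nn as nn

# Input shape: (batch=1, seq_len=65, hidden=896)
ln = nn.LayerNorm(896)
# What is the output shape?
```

Input: (1, 65, 896) -> Output: (1, 65, 896)

Answer: (1, 65, 896)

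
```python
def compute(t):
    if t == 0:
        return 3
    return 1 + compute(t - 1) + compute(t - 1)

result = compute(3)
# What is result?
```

compute(t) = 1 + 2·compute(t-1), compute(0)=3. Closed form: (3+1)·2^3 - 1 = 31.

Answer: 31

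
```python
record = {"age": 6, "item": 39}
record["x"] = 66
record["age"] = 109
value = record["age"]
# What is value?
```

Trace:
`record = {"age": 6, "item": 39}` → record = {'age': 6, 'item': 39}
`record["x"] = 66` → record = {'age': 6, 'item': 39, 'x': 66}
`record["age"] = 109` → record = {'age': 109, 'item': 39, 'x': 66}
`value = record["age"]` → value = 109
So value = 109

Answer: 109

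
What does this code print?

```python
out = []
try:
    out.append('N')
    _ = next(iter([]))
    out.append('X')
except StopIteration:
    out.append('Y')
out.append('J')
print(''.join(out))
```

Execution trace: 'N' (try body) → 'Y' (except StopIteration) → 'J' (after the try/except). Output: NYJ

Answer: NYJ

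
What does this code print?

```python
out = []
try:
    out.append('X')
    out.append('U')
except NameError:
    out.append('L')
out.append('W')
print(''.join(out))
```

Execution trace: 'X' (try body) → 'U' (try body, no exception) → 'W' (after the try/except). Output: XUW

Answer: XUW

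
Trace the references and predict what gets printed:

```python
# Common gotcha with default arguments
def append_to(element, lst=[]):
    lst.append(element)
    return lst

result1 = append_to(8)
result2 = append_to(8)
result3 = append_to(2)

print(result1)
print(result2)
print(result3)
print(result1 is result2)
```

Key concept: mutable default argument gotcha.
Step by step:
`result1 = append_to(8)` → result1 = [8]
`result2 = append_to(8)` → result1 = [8, 8] (same object as result2); result2 = [8, 8] (same object as result1)
`result3 = append_to(2)` → result1 = [8, 8, 2] (same object as result2, result3); result2 = [8, 8, 2] (same object as result1, result3); result3 = [8, 8, 2] (same object as result1, result2)
`print(result1)` → prints [8, 8, 2]
`print(result2)` → prints [8, 8, 2]
`print(result3)` → prints [8, 8, 2]
`print(result1 is result2)` → prints True

Answer:
[8, 8, 2]
[8, 8, 2]
[8, 8, 2]
True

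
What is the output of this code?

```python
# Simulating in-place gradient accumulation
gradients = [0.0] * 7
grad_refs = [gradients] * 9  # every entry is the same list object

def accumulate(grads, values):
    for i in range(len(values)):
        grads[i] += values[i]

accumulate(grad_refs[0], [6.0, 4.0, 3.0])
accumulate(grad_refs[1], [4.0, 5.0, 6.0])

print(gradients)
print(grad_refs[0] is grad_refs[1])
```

Key concept: gradient accumulation aliasing.
Step by step:
`gradients = [0.0] * 7` → gradients = [0.0, 0.0, 0.0, 0.0, 0.0, 0.0, 0.0]
`grad_refs = [gradients] * 9` → grad_refs = [[0.0, 0.0, 0.0, 0.0, 0.0, 0.0, 0.0], [0.0, 0.0, 0.0, 0.0, 0.0, 0.0, 0.0], [0.0, 0.0, 0.0, 0.0, 0.0, 0.0, 0.0], [0.0, 0.0, 0.0, 0.0, 0.0, 0.0, 0.0], [0.0, 0.0, 0.0, 0.0, 0.0, 0.0, 0.0], [0.0, 0.0, 0.0, 0.0, 0.0, 0.0, 0.0], [0.0, 0.0, 0.0, 0.0, 0.0, 0.0, 0.0], [0.0, 0.0, 0.0, 0.0, 0.0, 0.0, 0.0], [0.0, 0.0, 0.0, 0.0, 0.0, 0.0, 0.0]]
`accumulate(grad_refs[0], [6.0, 4.0, 3.0])` → gradients = [6.0, 4.0, 3.0, 0.0, 0.0, 0.0, 0.0]; grad_refs = [[6.0, 4.0, 3.0, 0.0, 0.0, 0.0, 0.0], [6.0, 4.0, 3.0, 0.0, 0.0, 0.0, 0.0], [6.0, 4.0, 3.0, 0.0, 0.0, 0.0, 0.0], [6.0, 4.0, 3.0, 0.0, 0.0, 0.0, 0.0], [6.0, 4.0, 3.0, 0.0, 0.0, 0.0, 0.0], [6.0, 4.0, 3.0, 0.0, 0.0, 0.0, 0.0], [6.0, 4.0, 3.0, 0.0, 0.0, 0.0, 0.0], [6.0, 4.0, 3.0, 0.0, 0.0, 0.0, 0.0], [6.0, 4.0, 3.0, 0.0, 0.0, 0.0, 0.0]]
`accumulate(grad_refs[1], [4.0, 5.0, 6.0])` → gradients = [10.0, 9.0, 9.0, 0.0, 0.0, 0.0, 0.0]; grad_refs = [[10.0, 9.0, 9.0, 0.0, 0.0, 0.0, 0.0], [10.0, 9.0, 9.0, 0.0, 0.0, 0.0, 0.0], [10.0, 9.0, 9.0, 0.0, 0.0, 0.0, 0.0], [10.0, 9.0, 9.0, 0.0, 0.0, 0.0, 0.0], [10.0, 9.0, 9.0, 0.0, 0.0, 0.0, 0.0], [10.0, 9.0, 9.0, 0.0, 0.0, 0.0, 0.0], [10.0, 9.0, 9.0, 0.0, 0.0, 0.0, 0.0], [10.0, 9.0, 9.0, 0.0, 0.0, 0.0, 0.0], [10.0, 9.0, 9.0, 0.0, 0.0, 0.0, 0.0]]
`print(gradients)` → prints [10.0, 9.0, 9.0, 0.0, 0.0, 0.0, 0.0]
`print(grad_refs[0] is grad_refs[1])` → prints True

Answer:
[10.0, 9.0, 9.0, 0.0, 0.0, 0.0, 0.0]
True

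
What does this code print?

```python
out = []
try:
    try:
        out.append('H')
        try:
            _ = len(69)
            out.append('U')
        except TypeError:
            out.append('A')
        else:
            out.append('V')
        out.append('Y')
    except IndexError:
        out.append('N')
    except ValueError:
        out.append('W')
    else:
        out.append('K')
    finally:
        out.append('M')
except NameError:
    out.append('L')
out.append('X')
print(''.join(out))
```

Execution trace: 'H' (try body) → 'A' (inner except TypeError) → 'Y' (try body, no exception) → 'K' (else) → 'M' (finally) → 'X' (after the try/except). Output: HAYKMX

Answer: HAYKMX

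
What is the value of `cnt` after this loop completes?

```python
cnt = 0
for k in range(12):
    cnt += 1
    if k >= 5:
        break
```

Loop breaks when k reaches 5, cnt is 6
`cnt` takes the values: 0 → 1 → 2 → 3 → 4 → 5 → 6

Answer: 6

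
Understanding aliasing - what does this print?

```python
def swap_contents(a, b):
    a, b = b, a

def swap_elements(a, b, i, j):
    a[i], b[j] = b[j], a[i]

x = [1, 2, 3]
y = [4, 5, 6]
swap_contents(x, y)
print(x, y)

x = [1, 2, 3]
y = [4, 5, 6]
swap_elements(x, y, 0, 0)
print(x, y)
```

Key concept: parameter rebinding vs mutation.
Step by step:
`x = [1, 2, 3]` → x = [1, 2, 3]
`y = [4, 5, 6]` → y = [4, 5, 6]
`swap_contents(x, y)` → no visible change to tracked variables
`print(x, y)` → prints [1, 2, 3] [4, 5, 6]
`x = [1, 2, 3]` → x = [1, 2, 3]
`y = [4, 5, 6]` → y = [4, 5, 6]
`swap_elements(x, y, 0, 0)` → x = [4, 2, 3]; y = [1, 5, 6]
`print(x, y)` → prints [4, 2, 3] [1, 5, 6]

Answer:
[1, 2, 3] [4, 5, 6]
[4, 2, 3] [1, 5, 6]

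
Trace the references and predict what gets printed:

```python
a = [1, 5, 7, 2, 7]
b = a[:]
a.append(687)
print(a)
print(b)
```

Key concept: slice [:] creates copy.
Step by step:
`a = [1, 5, 7, 2, 7]` → a = [1, 5, 7, 2, 7]
`b = a[:]` → b = [1, 5, 7, 2, 7]
`a.append(687)` → a = [1, 5, 7, 2, 7, 687]
`print(a)` → prints [1, 5, 7, 2, 7, 687]
`print(b)` → prints [1, 5, 7, 2, 7]

Answer:
[1, 5, 7, 2, 7, 687]
[1, 5, 7, 2, 7]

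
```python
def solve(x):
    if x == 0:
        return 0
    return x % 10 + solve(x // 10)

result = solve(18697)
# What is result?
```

Sum of digits of 18697: 7 + 9 + 6 + 8 + 1 = 31

Answer: 31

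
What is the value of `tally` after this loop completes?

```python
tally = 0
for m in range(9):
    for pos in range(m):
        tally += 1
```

Triangle number: 0+1+2+...+8
`tally` takes the values: 0 → 1 → 2 → 3 → 4 → 5 → 6 → 7 → 8 → 9 → 10 → 11 → 12 → 13 → 14 → 15 → 16 → 17 → 18 → 19 → 20 → 21 → 22 → 23 → 24 → 25 → 26 → 27 → 28 → 29 → 30 → 31 → 32 → 33 → 34 → 35 → 36

Answer: 36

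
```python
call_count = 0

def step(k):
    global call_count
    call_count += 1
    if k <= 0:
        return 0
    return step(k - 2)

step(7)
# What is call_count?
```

Linear recursion stepping by 2: 5 calls from k=7 down to ≤0.

Answer: 5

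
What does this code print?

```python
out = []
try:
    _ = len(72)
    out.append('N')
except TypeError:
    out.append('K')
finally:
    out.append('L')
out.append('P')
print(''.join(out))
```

Execution trace: 'K' (except TypeError) → 'L' (finally) → 'P' (after the try/except). Output: KLP

Answer: KLP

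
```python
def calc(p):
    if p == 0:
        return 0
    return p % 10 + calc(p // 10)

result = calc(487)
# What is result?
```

Sum of digits of 487: 7 + 8 + 4 = 19

Answer: 19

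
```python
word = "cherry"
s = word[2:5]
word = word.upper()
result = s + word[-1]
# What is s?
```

Trace:
`word = "cherry"` → word = 'cherry'
`s = word[2:5]` → s = 'err'
`word = word.upper()` → word = 'CHERRY'
`result = s + word[-1]` → result = 'errY'
So s = 'err'

Answer: 'err'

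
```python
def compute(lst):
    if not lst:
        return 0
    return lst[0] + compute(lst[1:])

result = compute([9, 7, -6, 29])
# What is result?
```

9 + 7 + (-6) + 29 + 0 = 39

Answer: 39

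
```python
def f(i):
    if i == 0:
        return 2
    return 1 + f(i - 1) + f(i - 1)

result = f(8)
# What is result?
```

f(i) = 1 + 2·f(i-1), f(0)=2. Closed form: (2+1)·2^8 - 1 = 767.

Answer: 767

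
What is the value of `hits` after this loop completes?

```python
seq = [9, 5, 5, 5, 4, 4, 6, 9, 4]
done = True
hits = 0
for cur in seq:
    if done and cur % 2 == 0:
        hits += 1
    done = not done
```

Count even values at even positions
`hits` takes the values: 0 → 1 → 2 → 3

Answer: 3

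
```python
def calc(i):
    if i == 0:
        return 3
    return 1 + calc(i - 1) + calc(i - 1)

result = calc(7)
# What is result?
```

calc(i) = 1 + 2·calc(i-1), calc(0)=3. Closed form: (3+1)·2^7 - 1 = 511.

Answer: 511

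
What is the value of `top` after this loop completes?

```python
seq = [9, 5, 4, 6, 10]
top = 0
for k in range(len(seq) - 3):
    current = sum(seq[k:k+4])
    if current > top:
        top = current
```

Max sum of 4-element window in [9, 5, 4, 6, 10]
`top` takes the values: 0 → 24 → 25

Answer: 25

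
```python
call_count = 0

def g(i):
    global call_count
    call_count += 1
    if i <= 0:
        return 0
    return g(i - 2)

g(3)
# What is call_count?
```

Linear recursion stepping by 2: 3 calls from i=3 down to ≤0.

Answer: 3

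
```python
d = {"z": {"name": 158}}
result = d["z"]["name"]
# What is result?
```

Trace:
`d = {"z": {"name": 158}}` → d = {'z': {'name': 158}}
`result = d["z"]["name"]` → result = 158
So result = 158

Answer: 158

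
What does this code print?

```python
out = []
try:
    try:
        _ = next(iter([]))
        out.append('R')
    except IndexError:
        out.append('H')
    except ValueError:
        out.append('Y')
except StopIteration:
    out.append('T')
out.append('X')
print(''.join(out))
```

Execution trace: 'T' (outer except StopIteration) → 'X' (after the try/except). Output: TX

Answer: TX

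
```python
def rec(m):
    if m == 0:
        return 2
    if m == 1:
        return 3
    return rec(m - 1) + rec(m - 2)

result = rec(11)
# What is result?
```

Build up from base cases: rec(0)=2, rec(1)=3, rec(2)=5, rec(3)=8, rec(4)=13, rec(5)=21, rec(6)=34, ..., rec(11)=377

Answer: 377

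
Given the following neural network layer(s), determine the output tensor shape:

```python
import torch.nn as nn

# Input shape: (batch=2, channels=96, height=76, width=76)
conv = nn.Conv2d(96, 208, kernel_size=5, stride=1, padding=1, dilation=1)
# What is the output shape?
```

Input: (2, 96, 76, 76) -> Output: (2, 208, 74, 74)

Answer: (2, 208, 74, 74)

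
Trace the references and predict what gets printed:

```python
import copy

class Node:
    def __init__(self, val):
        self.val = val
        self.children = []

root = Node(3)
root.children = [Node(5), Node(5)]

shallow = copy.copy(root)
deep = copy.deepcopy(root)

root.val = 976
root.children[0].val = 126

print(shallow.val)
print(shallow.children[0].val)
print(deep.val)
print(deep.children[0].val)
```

Key concept: deep copy with custom objects.
Step by step:
`root = Node(3)` → root = Node(val=3, children=[])
`root.children = [Node(5), Node(5)]` → root = Node(val=3, children=[Node(val=5, children=[]), Node(val=5, children=[])])
`shallow = copy.copy(root)` → shallow = Node(val=3, children=[Node(val=5, children=[]), Node(val=5, children=[])])
`deep = copy.deepcopy(root)` → deep = Node(val=3, children=[Node(val=5, children=[]), Node(val=5, children=[])])
`root.val = 976` → root = Node(val=976, children=[Node(val=5, children=[]), Node(val=5, children=[])])
`root.children[0].val = 126` → root = Node(val=976, children=[Node(val=126, children=[]), Node(val=5, children=[])]); shallow = Node(val=3, children=[Node(val=126, children=[]), Node(val=5, children=[])])
`print(shallow.val)` → prints 3
`print(shallow.children[0].val)` → prints 126
`print(deep.val)` → prints 3
`print(deep.children[0].val)` → prints 5

Answer:
3
126
3
5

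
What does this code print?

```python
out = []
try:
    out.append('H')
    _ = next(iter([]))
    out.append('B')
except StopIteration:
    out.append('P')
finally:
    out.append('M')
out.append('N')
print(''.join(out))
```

Execution trace: 'H' (try body) → 'P' (except StopIteration) → 'M' (finally) → 'N' (after the try/except). Output: HPMN

Answer: HPMN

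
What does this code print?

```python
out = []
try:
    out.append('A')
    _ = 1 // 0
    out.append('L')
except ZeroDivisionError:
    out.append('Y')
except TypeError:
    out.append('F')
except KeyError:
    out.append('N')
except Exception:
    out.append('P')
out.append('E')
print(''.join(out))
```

Execution trace: 'A' (try body) → 'Y' (except ZeroDivisionError) → 'E' (after the try/except). Output: AYE

Answer: AYE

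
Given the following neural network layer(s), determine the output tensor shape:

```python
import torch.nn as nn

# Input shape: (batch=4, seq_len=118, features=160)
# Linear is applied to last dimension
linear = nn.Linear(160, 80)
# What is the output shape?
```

Input: (4, 118, 160) -> Output: (4, 118, 80)

Answer: (4, 118, 80)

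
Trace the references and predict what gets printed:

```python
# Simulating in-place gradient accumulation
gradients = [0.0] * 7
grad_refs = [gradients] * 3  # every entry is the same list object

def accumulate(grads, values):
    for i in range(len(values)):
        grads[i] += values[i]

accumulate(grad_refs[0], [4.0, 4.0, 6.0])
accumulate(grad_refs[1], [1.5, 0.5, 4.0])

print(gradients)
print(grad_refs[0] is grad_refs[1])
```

Key concept: gradient accumulation aliasing.
Step by step:
`gradients = [0.0] * 7` → gradients = [0.0, 0.0, 0.0, 0.0, 0.0, 0.0, 0.0]
`grad_refs = [gradients] * 3` → grad_refs = [[0.0, 0.0, 0.0, 0.0, 0.0, 0.0, 0.0], [0.0, 0.0, 0.0, 0.0, 0.0, 0.0, 0.0], [0.0, 0.0, 0.0, 0.0, 0.0, 0.0, 0.0]]
`accumulate(grad_refs[0], [4.0, 4.0, 6.0])` → gradients = [4.0, 4.0, 6.0, 0.0, 0.0, 0.0, 0.0]; grad_refs = [[4.0, 4.0, 6.0, 0.0, 0.0, 0.0, 0.0], [4.0, 4.0, 6.0, 0.0, 0.0, 0.0, 0.0], [4.0, 4.0, 6.0, 0.0, 0.0, 0.0, 0.0]]
`accumulate(grad_refs[1], [1.5, 0.5, 4.0])` → gradients = [5.5, 4.5, 10.0, 0.0, 0.0, 0.0, 0.0]; grad_refs = [[5.5, 4.5, 10.0, 0.0, 0.0, 0.0, 0.0], [5.5, 4.5, 10.0, 0.0, 0.0, 0.0, 0.0], [5.5, 4.5, 10.0, 0.0, 0.0, 0.0, 0.0]]
`print(gradients)` → prints [5.5, 4.5, 10.0, 0.0, 0.0, 0.0, 0.0]
`print(grad_refs[0] is grad_refs[1])` → prints True

Answer:
[5.5, 4.5, 10.0, 0.0, 0.0, 0.0, 0.0]
True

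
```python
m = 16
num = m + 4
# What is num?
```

Trace:
`m = 16` → m = 16
`num = m + 4` → num = 20
So num = 20

Answer: 20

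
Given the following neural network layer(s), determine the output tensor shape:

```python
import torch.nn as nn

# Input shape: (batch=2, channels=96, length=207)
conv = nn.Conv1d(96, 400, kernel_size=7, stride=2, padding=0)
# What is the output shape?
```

Input: (2, 96, 207) -> Output: (2, 400, 101)

Answer: (2, 400, 101)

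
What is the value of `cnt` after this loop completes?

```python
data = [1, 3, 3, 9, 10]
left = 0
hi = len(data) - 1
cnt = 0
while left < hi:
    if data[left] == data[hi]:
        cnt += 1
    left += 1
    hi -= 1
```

Count matching pairs from ends
`cnt` takes the values: 0

Answer: 0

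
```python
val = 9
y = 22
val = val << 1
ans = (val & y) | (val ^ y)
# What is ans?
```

Trace:
`val = 9` → val = 9
`y = 22` → y = 22
`val = val << 1` → val = 18
`ans = (val & y) | (val ^ y)` → ans = 22
So ans = 22

Answer: 22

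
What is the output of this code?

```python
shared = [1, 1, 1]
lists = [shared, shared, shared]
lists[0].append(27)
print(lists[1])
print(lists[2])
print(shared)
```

Key concept: list of same reference.
Step by step:
`shared = [1, 1, 1]` → shared = [1, 1, 1]
`lists = [shared, shared, shared]` → lists = [[1, 1, 1], [1, 1, 1], [1, 1, 1]]
`lists[0].append(27)` → shared = [1, 1, 1, 27]; lists = [[1, 1, 1, 27], [1, 1, 1, 27], [1, 1, 1, 27]]
`print(lists[1])` → prints [1, 1, 1, 27]
`print(lists[2])` → prints [1, 1, 1, 27]
`print(shared)` → prints [1, 1, 1, 27]

Answer:
[1, 1, 1, 27]
[1, 1, 1, 27]
[1, 1, 1, 27]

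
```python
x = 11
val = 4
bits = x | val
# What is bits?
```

Trace:
`x = 11` → x = 11
`val = 4` → val = 4
`bits = x | val` → bits = 15
So bits = 15

Answer: 15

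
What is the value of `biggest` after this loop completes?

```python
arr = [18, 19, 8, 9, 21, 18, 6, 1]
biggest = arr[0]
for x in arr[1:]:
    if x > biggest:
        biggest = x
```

Maximum of [18, 19, 8, 9, 21, 18, 6, 1]
`biggest` takes the values: 18 → 19 → 21

Answer: 21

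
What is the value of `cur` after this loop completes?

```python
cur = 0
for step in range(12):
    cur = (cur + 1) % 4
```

Increment mod 4, 12 times = 0
`cur` takes the values: 0 → 1 → 2 → 3 → 0 → 1 → 2 → 3 → 0 → 1 → 2 → 3 → 0

Answer: 0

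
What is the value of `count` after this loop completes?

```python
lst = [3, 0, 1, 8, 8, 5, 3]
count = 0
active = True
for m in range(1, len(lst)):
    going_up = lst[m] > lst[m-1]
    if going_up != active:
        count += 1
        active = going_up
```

Count direction changes in [3, 0, 1, 8, 8, 5, 3]
`count` takes the values: 0 → 1 → 2 → 3

Answer: 3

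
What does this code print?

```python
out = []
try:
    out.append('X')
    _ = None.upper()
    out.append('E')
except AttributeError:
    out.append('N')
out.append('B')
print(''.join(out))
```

Execution trace: 'X' (try body) → 'N' (except AttributeError) → 'B' (after the try/except). Output: XNB

Answer: XNB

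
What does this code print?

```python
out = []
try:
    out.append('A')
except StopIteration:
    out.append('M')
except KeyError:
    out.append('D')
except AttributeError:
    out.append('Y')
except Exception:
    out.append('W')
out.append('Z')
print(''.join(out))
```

Execution trace: 'A' (try body, no exception) → 'Z' (after the try/except). Output: AZ

Answer: AZ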